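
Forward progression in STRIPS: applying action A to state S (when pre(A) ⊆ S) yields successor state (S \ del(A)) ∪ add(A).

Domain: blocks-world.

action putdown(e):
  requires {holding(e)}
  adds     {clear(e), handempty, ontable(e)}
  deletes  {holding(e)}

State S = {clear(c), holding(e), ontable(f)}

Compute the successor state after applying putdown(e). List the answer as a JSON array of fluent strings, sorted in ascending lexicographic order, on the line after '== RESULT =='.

Progress:
  pre ⊆ S: {holding(e)} ⊆ S  — applicable
  S \ del = {clear(c), ontable(f)}
  ∪ add   = {clear(c), clear(e), handempty, ontable(e), ontable(f)}

== RESULT ==
["clear(c)", "clear(e)", "handempty", "ontable(e)", "ontable(f)"]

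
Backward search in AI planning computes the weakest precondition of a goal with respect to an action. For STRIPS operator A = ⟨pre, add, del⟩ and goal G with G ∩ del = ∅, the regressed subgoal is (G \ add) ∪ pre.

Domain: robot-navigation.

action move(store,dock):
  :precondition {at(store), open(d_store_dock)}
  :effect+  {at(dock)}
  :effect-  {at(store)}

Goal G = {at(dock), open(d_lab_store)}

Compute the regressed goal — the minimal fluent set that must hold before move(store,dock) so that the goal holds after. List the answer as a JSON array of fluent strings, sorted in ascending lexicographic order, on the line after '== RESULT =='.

Regress:
  G ∩ del = {}  (empty — regression defined)
  G \ add = {at(dock), open(d_lab_store)} \ {at(dock)} = {open(d_lab_store)}
  ∪ pre   = {open(d_lab_store)} ∪ {at(store), open(d_store_dock)}
          = {at(store), open(d_lab_store), open(d_store_dock)}

== RESULT ==
["at(store)", "open(d_lab_store)", "open(d_store_dock)"]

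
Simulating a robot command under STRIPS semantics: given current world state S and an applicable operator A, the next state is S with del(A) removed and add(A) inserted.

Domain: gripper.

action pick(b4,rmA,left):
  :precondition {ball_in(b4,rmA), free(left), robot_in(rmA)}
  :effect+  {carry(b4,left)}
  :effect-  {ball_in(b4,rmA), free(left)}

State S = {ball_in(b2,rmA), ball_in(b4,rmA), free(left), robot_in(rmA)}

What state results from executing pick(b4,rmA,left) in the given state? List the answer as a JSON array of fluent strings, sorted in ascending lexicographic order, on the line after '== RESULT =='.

Compute (S \ del) ∪ add:
  pre ⊆ S: {ball_in(b4,rmA), free(left), robot_in(rmA)} ⊆ S  — applicable
  S \ del = {ball_in(b2,rmA), robot_in(rmA)}
  ∪ add   = {ball_in(b2,rmA), carry(b4,left), robot_in(rmA)}

== RESULT ==
["ball_in(b2,rmA)", "carry(b4,left)", "robot_in(rmA)"]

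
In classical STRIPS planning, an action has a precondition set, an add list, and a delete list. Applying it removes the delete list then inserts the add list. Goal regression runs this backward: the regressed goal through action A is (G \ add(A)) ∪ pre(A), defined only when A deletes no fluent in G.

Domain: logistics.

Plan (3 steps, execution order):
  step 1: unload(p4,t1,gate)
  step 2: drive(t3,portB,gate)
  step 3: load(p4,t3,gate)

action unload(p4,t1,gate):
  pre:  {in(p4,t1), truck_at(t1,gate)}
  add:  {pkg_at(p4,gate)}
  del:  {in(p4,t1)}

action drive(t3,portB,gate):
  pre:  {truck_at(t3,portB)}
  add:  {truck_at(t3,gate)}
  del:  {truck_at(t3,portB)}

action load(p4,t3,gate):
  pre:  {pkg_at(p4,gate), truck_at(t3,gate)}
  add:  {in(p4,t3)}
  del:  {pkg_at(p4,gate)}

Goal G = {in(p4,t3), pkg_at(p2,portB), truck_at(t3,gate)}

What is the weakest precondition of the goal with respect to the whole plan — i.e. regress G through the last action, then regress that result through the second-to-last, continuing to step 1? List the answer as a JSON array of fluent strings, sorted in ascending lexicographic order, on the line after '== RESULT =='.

Regress step by step:
  through step 3 (load(p4,t3,gate)): drop {in(p4,t3)}, keep {pkg_at(p2,portB), truck_at(t3,gate)}, require {pkg_at(p4,gate), truck_at(t3,gate)}
    → {pkg_at(p2,portB), pkg_at(p4,gate), truck_at(t3,gate)}
  through step 2 (drive(t3,portB,gate)): drop {truck_at(t3,gate)}, keep {pkg_at(p2,portB), pkg_at(p4,gate)}, require {truck_at(t3,portB)}
    → {pkg_at(p2,portB), pkg_at(p4,gate), truck_at(t3,portB)}
  through step 1 (unload(p4,t1,gate)): drop {pkg_at(p4,gate)}, keep {pkg_at(p2,portB), truck_at(t3,portB)}, require {in(p4,t1), truck_at(t1,gate)}
    → {in(p4,t1), pkg_at(p2,portB), truck_at(t1,gate), truck_at(t3,portB)}

== RESULT ==
["in(p4,t1)", "pkg_at(p2,portB)", "truck_at(t1,gate)", "truck_at(t3,portB)"]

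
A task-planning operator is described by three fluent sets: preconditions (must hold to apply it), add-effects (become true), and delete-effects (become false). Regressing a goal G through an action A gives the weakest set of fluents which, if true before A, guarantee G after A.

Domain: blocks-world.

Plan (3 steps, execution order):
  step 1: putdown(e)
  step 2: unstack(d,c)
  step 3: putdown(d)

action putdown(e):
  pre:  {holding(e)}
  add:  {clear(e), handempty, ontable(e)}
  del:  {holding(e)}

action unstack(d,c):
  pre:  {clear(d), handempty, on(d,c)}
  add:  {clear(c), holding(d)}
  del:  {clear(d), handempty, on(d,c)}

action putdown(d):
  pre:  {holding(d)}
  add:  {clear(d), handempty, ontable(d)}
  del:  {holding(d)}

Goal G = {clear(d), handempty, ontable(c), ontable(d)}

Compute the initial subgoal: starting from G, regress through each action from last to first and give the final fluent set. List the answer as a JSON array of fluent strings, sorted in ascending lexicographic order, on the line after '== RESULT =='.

Regress step by step:
  through step 3 (putdown(d)): drop {clear(d), handempty, ontable(d)}, keep {ontable(c)}, require {holding(d)}
    → {holding(d), ontable(c)}
  through step 2 (unstack(d,c)): drop {holding(d)}, keep {ontable(c)}, require {clear(d), handempty, on(d,c)}
    → {clear(d), handempty, on(d,c), ontable(c)}
  through step 1 (putdown(e)): drop {handempty}, keep {clear(d), on(d,c), ontable(c)}, require {holding(e)}
    → {clear(d), holding(e), on(d,c), ontable(c)}

== RESULT ==
["clear(d)", "holding(e)", "on(d,c)", "ontable(c)"]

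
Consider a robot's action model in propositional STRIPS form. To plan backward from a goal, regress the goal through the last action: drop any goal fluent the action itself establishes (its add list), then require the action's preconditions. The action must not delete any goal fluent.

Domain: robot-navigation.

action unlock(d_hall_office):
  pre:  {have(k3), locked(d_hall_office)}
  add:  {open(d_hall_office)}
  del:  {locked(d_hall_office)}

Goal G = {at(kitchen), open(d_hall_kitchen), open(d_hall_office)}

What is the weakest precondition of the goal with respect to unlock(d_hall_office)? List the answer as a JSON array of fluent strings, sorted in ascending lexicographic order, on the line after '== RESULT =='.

Regress:
  G ∩ del = {}  (empty — regression defined)
  G \ add = {at(kitchen), open(d_hall_kitchen), open(d_hall_office)} \ {open(d_hall_office)} = {at(kitchen), open(d_hall_kitchen)}
  ∪ pre   = {at(kitchen), open(d_hall_kitchen)} ∪ {have(k3), locked(d_hall_office)}
          = {at(kitchen), have(k3), locked(d_hall_office), open(d_hall_kitchen)}

== RESULT ==
["at(kitchen)", "have(k3)", "locked(d_hall_office)", "open(d_hall_kitchen)"]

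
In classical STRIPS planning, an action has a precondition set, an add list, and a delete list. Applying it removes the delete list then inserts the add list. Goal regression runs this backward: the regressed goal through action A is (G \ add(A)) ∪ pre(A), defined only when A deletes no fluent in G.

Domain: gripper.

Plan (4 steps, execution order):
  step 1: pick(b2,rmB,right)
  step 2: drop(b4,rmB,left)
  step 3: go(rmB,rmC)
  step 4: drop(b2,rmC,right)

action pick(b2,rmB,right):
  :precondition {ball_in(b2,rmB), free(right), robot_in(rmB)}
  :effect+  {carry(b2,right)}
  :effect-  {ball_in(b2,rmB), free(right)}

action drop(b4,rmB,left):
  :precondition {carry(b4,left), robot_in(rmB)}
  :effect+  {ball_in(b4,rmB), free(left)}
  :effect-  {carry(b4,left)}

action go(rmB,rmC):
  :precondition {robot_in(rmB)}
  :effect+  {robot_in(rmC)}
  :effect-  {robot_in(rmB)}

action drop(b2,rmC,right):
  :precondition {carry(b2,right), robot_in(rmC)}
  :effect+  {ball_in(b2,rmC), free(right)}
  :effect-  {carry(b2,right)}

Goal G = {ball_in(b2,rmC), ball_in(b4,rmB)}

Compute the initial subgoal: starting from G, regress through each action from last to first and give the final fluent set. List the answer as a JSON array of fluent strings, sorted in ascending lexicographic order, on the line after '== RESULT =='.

Regress step by step:
  through step 4 (drop(b2,rmC,right)): drop {ball_in(b2,rmC)}, keep {ball_in(b4,rmB)}, require {carry(b2,right), robot_in(rmC)}
    → {ball_in(b4,rmB), carry(b2,right), robot_in(rmC)}
  through step 3 (go(rmB,rmC)): drop {robot_in(rmC)}, keep {ball_in(b4,rmB), carry(b2,right)}, require {robot_in(rmB)}
    → {ball_in(b4,rmB), carry(b2,right), robot_in(rmB)}
  through step 2 (drop(b4,rmB,left)): drop {ball_in(b4,rmB)}, keep {carry(b2,right), robot_in(rmB)}, require {carry(b4,left), robot_in(rmB)}
    → {carry(b2,right), carry(b4,left), robot_in(rmB)}
  through step 1 (pick(b2,rmB,right)): drop {carry(b2,right)}, keep {carry(b4,left), robot_in(rmB)}, require {ball_in(b2,rmB), free(right), robot_in(rmB)}
    → {ball_in(b2,rmB), carry(b4,left), free(right), robot_in(rmB)}

== RESULT ==
["ball_in(b2,rmB)", "carry(b4,left)", "free(right)", "robot_in(rmB)"]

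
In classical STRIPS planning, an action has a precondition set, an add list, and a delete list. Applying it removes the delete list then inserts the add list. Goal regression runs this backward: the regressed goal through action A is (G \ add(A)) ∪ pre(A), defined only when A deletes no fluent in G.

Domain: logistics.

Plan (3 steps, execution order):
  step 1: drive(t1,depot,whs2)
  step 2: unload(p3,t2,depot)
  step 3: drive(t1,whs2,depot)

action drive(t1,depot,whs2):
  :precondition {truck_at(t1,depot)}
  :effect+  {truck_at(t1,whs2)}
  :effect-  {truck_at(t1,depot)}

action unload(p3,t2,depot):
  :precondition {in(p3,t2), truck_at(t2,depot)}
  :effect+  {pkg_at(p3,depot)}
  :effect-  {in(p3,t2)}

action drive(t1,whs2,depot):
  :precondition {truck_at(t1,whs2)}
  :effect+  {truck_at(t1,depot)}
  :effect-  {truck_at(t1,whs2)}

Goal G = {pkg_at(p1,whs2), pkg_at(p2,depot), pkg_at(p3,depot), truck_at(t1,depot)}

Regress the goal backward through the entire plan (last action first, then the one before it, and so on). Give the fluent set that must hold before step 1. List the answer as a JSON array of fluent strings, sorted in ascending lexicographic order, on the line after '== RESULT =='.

Regress step by step:
  through step 3 (drive(t1,whs2,depot)): drop {truck_at(t1,depot)}, keep {pkg_at(p1,whs2), pkg_at(p2,depot), pkg_at(p3,depot)}, require {truck_at(t1,whs2)}
    → {pkg_at(p1,whs2), pkg_at(p2,depot), pkg_at(p3,depot), truck_at(t1,whs2)}
  through step 2 (unload(p3,t2,depot)): drop {pkg_at(p3,depot)}, keep {pkg_at(p1,whs2), pkg_at(p2,depot), truck_at(t1,whs2)}, require {in(p3,t2), truck_at(t2,depot)}
    → {in(p3,t2), pkg_at(p1,whs2), pkg_at(p2,depot), truck_at(t1,whs2), truck_at(t2,depot)}
  through step 1 (drive(t1,depot,whs2)): drop {truck_at(t1,whs2)}, keep {in(p3,t2), pkg_at(p1,whs2), pkg_at(p2,depot), truck_at(t2,depot)}, require {truck_at(t1,depot)}
    → {in(p3,t2), pkg_at(p1,whs2), pkg_at(p2,depot), truck_at(t1,depot), truck_at(t2,depot)}

== RESULT ==
["in(p3,t2)", "pkg_at(p1,whs2)", "pkg_at(p2,depot)", "truck_at(t1,depot)", "truck_at(t2,depot)"]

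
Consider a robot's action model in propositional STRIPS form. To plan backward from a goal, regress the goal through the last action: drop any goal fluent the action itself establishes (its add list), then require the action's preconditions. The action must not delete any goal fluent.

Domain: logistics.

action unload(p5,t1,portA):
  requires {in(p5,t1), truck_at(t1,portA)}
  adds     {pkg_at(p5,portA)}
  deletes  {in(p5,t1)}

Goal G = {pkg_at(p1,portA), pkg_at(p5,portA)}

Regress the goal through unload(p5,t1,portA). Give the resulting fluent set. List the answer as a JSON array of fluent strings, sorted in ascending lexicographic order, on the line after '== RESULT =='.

Regress:
  G ∩ del = {}  (empty — regression defined)
  G \ add = {pkg_at(p1,portA), pkg_at(p5,portA)} \ {pkg_at(p5,portA)} = {pkg_at(p1,portA)}
  ∪ pre   = {pkg_at(p1,portA)} ∪ {in(p5,t1), truck_at(t1,portA)}
          = {in(p5,t1), pkg_at(p1,portA), truck_at(t1,portA)}

== RESULT ==
["in(p5,t1)", "pkg_at(p1,portA)", "truck_at(t1,portA)"]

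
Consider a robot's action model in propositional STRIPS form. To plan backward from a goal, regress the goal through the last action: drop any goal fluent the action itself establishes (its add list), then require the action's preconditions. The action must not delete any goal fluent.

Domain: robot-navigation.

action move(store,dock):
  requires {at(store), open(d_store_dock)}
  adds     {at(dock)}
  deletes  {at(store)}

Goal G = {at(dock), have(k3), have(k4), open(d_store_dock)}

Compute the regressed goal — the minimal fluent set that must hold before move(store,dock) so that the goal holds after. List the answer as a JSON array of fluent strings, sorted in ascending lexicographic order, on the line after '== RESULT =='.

Compute (G \ add) ∪ pre:
  G ∩ del = {}  (empty — regression defined)
  G \ add = {at(dock), have(k3), have(k4), open(d_store_dock)} \ {at(dock)} = {have(k3), have(k4), open(d_store_dock)}
  ∪ pre   = {have(k3), have(k4), open(d_store_dock)} ∪ {at(store), open(d_store_dock)}
          = {at(store), have(k3), have(k4), open(d_store_dock)}

== RESULT ==
["at(store)", "have(k3)", "have(k4)", "open(d_store_dock)"]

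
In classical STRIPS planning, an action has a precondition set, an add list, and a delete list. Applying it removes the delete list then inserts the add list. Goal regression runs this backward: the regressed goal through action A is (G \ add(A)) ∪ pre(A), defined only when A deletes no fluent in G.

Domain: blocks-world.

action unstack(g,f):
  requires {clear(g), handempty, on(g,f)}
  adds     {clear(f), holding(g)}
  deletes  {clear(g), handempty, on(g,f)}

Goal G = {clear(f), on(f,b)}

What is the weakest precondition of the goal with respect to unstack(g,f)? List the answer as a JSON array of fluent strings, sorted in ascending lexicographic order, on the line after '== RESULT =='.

Regress:
  G ∩ del = {}  (empty — regression defined)
  G \ add = {clear(f), on(f,b)} \ {clear(f), holding(g)} = {on(f,b)}
  ∪ pre   = {on(f,b)} ∪ {clear(g), handempty, on(g,f)}
          = {clear(g), handempty, on(f,b), on(g,f)}

== RESULT ==
["clear(g)", "handempty", "on(f,b)", "on(g,f)"]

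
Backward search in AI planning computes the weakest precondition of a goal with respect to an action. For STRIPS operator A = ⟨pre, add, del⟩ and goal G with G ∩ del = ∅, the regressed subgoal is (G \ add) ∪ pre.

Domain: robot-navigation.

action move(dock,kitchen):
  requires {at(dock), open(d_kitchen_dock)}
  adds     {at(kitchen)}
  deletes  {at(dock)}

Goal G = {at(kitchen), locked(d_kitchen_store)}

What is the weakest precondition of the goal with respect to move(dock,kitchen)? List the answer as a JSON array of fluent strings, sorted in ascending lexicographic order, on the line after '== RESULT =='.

Regress:
  G ∩ del = {}  (empty — regression defined)
  G \ add = {at(kitchen), locked(d_kitchen_store)} \ {at(kitchen)} = {locked(d_kitchen_store)}
  ∪ pre   = {locked(d_kitchen_store)} ∪ {at(dock), open(d_kitchen_dock)}
          = {at(dock), locked(d_kitchen_store), open(d_kitchen_dock)}

== RESULT ==
["at(dock)", "locked(d_kitchen_store)", "open(d_kitchen_dock)"]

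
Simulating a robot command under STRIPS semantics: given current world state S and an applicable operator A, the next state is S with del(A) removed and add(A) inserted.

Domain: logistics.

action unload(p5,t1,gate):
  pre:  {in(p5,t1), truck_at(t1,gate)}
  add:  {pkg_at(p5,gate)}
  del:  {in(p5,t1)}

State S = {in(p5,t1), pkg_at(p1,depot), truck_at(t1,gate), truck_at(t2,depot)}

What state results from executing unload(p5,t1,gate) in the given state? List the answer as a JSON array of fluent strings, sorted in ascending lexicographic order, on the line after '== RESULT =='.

Progress:
  pre ⊆ S: {in(p5,t1), truck_at(t1,gate)} ⊆ S  — applicable
  S \ del = {pkg_at(p1,depot), truck_at(t1,gate), truck_at(t2,depot)}
  ∪ add   = {pkg_at(p1,depot), pkg_at(p5,gate), truck_at(t1,gate), truck_at(t2,depot)}

== RESULT ==
["pkg_at(p1,depot)", "pkg_at(p5,gate)", "truck_at(t1,gate)", "truck_at(t2,depot)"]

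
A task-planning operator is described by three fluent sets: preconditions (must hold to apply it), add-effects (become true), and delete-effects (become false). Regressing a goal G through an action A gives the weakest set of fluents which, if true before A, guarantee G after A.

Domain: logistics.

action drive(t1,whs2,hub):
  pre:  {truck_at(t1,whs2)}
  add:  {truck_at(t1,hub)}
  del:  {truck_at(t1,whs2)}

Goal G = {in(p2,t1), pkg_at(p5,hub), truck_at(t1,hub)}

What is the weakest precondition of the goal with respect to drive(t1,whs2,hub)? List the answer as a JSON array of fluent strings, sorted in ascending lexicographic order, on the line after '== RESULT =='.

Compute (G \ add) ∪ pre:
  G ∩ del = {}  (empty — regression defined)
  G \ add = {in(p2,t1), pkg_at(p5,hub), truck_at(t1,hub)} \ {truck_at(t1,hub)} = {in(p2,t1), pkg_at(p5,hub)}
  ∪ pre   = {in(p2,t1), pkg_at(p5,hub)} ∪ {truck_at(t1,whs2)}
          = {in(p2,t1), pkg_at(p5,hub), truck_at(t1,whs2)}

== RESULT ==
["in(p2,t1)", "pkg_at(p5,hub)", "truck_at(t1,whs2)"]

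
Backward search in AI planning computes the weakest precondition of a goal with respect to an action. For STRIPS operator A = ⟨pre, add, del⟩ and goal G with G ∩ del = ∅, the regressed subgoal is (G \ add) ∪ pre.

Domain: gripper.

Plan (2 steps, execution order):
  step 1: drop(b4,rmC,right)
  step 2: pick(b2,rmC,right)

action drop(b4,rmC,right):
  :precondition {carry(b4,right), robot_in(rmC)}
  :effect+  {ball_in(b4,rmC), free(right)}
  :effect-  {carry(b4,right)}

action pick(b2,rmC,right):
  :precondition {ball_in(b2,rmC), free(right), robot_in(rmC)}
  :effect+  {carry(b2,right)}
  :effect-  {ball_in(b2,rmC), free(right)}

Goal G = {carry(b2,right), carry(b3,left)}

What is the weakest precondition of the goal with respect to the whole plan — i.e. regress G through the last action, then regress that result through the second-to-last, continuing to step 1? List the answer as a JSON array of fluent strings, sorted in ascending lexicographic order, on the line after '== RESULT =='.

Regress step by step:
  through step 2 (pick(b2,rmC,right)): drop {carry(b2,right)}, keep {carry(b3,left)}, require {ball_in(b2,rmC), free(right), robot_in(rmC)}
    → {ball_in(b2,rmC), carry(b3,left), free(right), robot_in(rmC)}
  through step 1 (drop(b4,rmC,right)): drop {free(right)}, keep {ball_in(b2,rmC), carry(b3,left), robot_in(rmC)}, require {carry(b4,right), robot_in(rmC)}
    → {ball_in(b2,rmC), carry(b3,left), carry(b4,right), robot_in(rmC)}

== RESULT ==
["ball_in(b2,rmC)", "carry(b3,left)", "carry(b4,right)", "robot_in(rmC)"]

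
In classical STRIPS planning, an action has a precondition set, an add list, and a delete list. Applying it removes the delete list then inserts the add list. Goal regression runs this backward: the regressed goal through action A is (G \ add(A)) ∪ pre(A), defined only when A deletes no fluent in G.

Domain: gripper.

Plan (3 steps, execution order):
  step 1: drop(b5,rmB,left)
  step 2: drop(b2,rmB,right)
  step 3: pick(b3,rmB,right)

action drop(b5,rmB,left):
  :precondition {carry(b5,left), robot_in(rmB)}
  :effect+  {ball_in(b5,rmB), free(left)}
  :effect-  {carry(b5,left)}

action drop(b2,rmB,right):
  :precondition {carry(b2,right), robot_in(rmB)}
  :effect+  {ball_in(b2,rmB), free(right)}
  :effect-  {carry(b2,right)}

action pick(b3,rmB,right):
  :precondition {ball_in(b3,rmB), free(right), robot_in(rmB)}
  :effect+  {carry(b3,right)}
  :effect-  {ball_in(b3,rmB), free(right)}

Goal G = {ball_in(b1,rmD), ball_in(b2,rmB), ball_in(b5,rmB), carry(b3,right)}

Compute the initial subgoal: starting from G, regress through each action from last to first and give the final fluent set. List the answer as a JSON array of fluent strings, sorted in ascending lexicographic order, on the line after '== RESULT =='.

Work backward from the goal:
  through step 3 (pick(b3,rmB,right)): drop {carry(b3,right)}, keep {ball_in(b1,rmD), ball_in(b2,rmB), ball_in(b5,rmB)}, require {ball_in(b3,rmB), free(right), robot_in(rmB)}
    → {ball_in(b1,rmD), ball_in(b2,rmB), ball_in(b3,rmB), ball_in(b5,rmB), free(right), robot_in(rmB)}
  through step 2 (drop(b2,rmB,right)): drop {ball_in(b2,rmB), free(right)}, keep {ball_in(b1,rmD), ball_in(b3,rmB), ball_in(b5,rmB), robot_in(rmB)}, require {carry(b2,right), robot_in(rmB)}
    → {ball_in(b1,rmD), ball_in(b3,rmB), ball_in(b5,rmB), carry(b2,right), robot_in(rmB)}
  through step 1 (drop(b5,rmB,left)): drop {ball_in(b5,rmB)}, keep {ball_in(b1,rmD), ball_in(b3,rmB), carry(b2,right), robot_in(rmB)}, require {carry(b5,left), robot_in(rmB)}
    → {ball_in(b1,rmD), ball_in(b3,rmB), carry(b2,right), carry(b5,left), robot_in(rmB)}

== RESULT ==
["ball_in(b1,rmD)", "ball_in(b3,rmB)", "carry(b2,right)", "carry(b5,left)", "robot_in(rmB)"]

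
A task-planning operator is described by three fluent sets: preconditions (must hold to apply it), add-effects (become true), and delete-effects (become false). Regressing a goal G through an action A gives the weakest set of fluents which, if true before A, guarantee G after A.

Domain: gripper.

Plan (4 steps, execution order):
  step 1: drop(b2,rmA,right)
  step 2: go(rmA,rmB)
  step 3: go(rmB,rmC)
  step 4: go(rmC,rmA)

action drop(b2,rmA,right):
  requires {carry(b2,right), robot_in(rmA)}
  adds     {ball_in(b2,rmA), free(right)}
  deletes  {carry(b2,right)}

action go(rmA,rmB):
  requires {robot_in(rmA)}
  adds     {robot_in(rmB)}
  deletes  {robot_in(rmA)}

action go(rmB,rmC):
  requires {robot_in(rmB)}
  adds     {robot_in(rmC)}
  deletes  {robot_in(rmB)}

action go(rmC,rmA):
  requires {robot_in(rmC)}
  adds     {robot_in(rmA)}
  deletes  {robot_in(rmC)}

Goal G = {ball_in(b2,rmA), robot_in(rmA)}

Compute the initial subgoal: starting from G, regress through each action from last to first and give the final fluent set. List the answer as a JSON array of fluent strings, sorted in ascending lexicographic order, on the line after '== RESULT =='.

Work backward from the goal:
  through step 4 (go(rmC,rmA)): drop {robot_in(rmA)}, keep {ball_in(b2,rmA)}, require {robot_in(rmC)}
    → {ball_in(b2,rmA), robot_in(rmC)}
  through step 3 (go(rmB,rmC)): drop {robot_in(rmC)}, keep {ball_in(b2,rmA)}, require {robot_in(rmB)}
    → {ball_in(b2,rmA), robot_in(rmB)}
  through step 2 (go(rmA,rmB)): drop {robot_in(rmB)}, keep {ball_in(b2,rmA)}, require {robot_in(rmA)}
    → {ball_in(b2,rmA), robot_in(rmA)}
  through step 1 (drop(b2,rmA,right)): drop {ball_in(b2,rmA)}, keep {robot_in(rmA)}, require {carry(b2,right), robot_in(rmA)}
    → {carry(b2,right), robot_in(rmA)}

== RESULT ==
["carry(b2,right)", "robot_in(rmA)"]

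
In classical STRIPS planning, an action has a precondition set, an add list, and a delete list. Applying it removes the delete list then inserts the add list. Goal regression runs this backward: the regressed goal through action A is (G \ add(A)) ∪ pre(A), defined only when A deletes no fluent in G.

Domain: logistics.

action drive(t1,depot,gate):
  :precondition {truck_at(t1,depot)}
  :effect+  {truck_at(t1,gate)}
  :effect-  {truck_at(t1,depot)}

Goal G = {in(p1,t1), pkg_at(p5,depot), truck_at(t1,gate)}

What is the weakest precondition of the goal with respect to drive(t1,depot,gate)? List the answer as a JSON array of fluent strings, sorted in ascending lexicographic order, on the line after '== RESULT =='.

Compute (G \ add) ∪ pre:
  G ∩ del = {}  (empty — regression defined)
  G \ add = {in(p1,t1), pkg_at(p5,depot), truck_at(t1,gate)} \ {truck_at(t1,gate)} = {in(p1,t1), pkg_at(p5,depot)}
  ∪ pre   = {in(p1,t1), pkg_at(p5,depot)} ∪ {truck_at(t1,depot)}
          = {in(p1,t1), pkg_at(p5,depot), truck_at(t1,depot)}

== RESULT ==
["in(p1,t1)", "pkg_at(p5,depot)", "truck_at(t1,depot)"]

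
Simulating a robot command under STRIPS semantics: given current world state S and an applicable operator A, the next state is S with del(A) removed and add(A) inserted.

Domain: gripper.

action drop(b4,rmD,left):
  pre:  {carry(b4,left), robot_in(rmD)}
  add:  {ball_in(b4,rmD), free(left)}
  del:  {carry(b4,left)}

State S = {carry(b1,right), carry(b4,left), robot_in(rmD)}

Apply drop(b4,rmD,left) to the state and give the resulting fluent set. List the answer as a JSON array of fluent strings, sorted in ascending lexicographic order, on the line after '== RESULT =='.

Progress:
  pre ⊆ S: {carry(b4,left), robot_in(rmD)} ⊆ S  — applicable
  S \ del = {carry(b1,right), robot_in(rmD)}
  ∪ add   = {ball_in(b4,rmD), carry(b1,right), free(left), robot_in(rmD)}

== RESULT ==
["ball_in(b4,rmD)", "carry(b1,right)", "free(left)", "robot_in(rmD)"]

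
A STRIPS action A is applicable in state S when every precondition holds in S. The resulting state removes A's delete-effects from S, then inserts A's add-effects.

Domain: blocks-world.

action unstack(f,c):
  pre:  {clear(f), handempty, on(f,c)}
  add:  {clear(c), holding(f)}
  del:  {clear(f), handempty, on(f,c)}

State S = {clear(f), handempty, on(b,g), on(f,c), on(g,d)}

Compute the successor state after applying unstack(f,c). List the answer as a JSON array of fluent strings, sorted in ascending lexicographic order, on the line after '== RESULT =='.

Compute (S \ del) ∪ add:
  pre ⊆ S: {clear(f), handempty, on(f,c)} ⊆ S  — applicable
  S \ del = {on(b,g), on(g,d)}
  ∪ add   = {clear(c), holding(f), on(b,g), on(g,d)}

== RESULT ==
["clear(c)", "holding(f)", "on(b,g)", "on(g,d)"]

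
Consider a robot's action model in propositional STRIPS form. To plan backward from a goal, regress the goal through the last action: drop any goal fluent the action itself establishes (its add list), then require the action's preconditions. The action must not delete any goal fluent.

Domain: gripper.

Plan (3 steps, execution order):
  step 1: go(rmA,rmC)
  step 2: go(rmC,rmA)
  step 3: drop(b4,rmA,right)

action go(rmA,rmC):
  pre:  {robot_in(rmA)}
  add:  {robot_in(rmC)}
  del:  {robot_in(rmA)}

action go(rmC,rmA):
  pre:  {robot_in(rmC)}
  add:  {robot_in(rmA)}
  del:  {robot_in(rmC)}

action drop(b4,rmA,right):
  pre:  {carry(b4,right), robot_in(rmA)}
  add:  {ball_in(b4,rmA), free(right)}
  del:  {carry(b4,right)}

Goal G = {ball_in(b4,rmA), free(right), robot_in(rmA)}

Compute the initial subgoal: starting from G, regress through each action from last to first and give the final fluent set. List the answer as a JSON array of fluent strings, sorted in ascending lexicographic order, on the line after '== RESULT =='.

Work backward from the goal:
  through step 3 (drop(b4,rmA,right)): drop {ball_in(b4,rmA), free(right)}, keep {robot_in(rmA)}, require {carry(b4,right), robot_in(rmA)}
    → {carry(b4,right), robot_in(rmA)}
  through step 2 (go(rmC,rmA)): drop {robot_in(rmA)}, keep {carry(b4,right)}, require {robot_in(rmC)}
    → {carry(b4,right), robot_in(rmC)}
  through step 1 (go(rmA,rmC)): drop {robot_in(rmC)}, keep {carry(b4,right)}, require {robot_in(rmA)}
    → {carry(b4,right), robot_in(rmA)}

== RESULT ==
["carry(b4,right)", "robot_in(rmA)"]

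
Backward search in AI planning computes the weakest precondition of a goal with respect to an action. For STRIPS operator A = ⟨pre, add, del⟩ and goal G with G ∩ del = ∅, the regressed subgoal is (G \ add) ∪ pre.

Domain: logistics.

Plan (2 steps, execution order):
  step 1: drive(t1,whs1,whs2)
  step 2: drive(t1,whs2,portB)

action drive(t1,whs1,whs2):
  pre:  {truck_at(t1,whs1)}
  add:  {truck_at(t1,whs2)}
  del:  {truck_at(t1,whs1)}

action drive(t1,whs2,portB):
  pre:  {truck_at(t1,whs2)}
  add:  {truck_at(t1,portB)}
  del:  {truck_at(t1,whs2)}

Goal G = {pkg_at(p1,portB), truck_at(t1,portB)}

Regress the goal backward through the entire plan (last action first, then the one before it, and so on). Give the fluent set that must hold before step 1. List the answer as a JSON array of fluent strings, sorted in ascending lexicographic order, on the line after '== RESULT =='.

Regress step by step:
  through step 2 (drive(t1,whs2,portB)): drop {truck_at(t1,portB)}, keep {pkg_at(p1,portB)}, require {truck_at(t1,whs2)}
    → {pkg_at(p1,portB), truck_at(t1,whs2)}
  through step 1 (drive(t1,whs1,whs2)): drop {truck_at(t1,whs2)}, keep {pkg_at(p1,portB)}, require {truck_at(t1,whs1)}
    → {pkg_at(p1,portB), truck_at(t1,whs1)}

== RESULT ==
["pkg_at(p1,portB)", "truck_at(t1,whs1)"]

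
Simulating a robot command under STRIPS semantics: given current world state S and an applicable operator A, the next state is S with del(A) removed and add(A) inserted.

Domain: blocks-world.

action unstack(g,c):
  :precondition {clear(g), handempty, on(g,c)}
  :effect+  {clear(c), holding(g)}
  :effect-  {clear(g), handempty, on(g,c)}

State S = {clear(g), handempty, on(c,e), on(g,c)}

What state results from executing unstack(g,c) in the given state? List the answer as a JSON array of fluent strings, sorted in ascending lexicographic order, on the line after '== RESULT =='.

Compute (S \ del) ∪ add:
  pre ⊆ S: {clear(g), handempty, on(g,c)} ⊆ S  — applicable
  S \ del = {on(c,e)}
  ∪ add   = {clear(c), holding(g), on(c,e)}

== RESULT ==
["clear(c)", "holding(g)", "on(c,e)"]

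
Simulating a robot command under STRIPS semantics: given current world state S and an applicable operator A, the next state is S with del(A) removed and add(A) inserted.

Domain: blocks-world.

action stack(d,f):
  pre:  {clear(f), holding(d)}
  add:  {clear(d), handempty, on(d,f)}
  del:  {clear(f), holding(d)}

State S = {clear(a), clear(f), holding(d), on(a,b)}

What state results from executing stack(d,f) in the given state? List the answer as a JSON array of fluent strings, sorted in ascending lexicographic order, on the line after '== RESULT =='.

Progress:
  pre ⊆ S: {clear(f), holding(d)} ⊆ S  — applicable
  S \ del = {clear(a), on(a,b)}
  ∪ add   = {clear(a), clear(d), handempty, on(a,b), on(d,f)}

== RESULT ==
["clear(a)", "clear(d)", "handempty", "on(a,b)", "on(d,f)"]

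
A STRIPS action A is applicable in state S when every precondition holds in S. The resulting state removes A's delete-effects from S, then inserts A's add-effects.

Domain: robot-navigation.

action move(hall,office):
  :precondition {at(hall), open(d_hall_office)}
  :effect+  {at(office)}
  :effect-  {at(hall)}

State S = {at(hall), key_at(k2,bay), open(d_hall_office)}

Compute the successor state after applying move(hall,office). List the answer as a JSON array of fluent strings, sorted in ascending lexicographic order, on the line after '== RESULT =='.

Compute (S \ del) ∪ add:
  pre ⊆ S: {at(hall), open(d_hall_office)} ⊆ S  — applicable
  S \ del = {key_at(k2,bay), open(d_hall_office)}
  ∪ add   = {at(office), key_at(k2,bay), open(d_hall_office)}

== RESULT ==
["at(office)", "key_at(k2,bay)", "open(d_hall_office)"]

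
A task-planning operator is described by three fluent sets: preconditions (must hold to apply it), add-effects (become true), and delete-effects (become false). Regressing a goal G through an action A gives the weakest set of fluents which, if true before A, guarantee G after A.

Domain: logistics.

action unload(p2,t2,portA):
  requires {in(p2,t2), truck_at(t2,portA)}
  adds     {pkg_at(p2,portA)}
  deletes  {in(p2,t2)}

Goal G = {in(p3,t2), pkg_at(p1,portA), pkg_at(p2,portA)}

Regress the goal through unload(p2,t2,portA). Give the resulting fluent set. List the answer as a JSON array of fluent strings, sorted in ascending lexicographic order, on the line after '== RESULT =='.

Compute (G \ add) ∪ pre:
  G ∩ del = {}  (empty — regression defined)
  G \ add = {in(p3,t2), pkg_at(p1,portA), pkg_at(p2,portA)} \ {pkg_at(p2,portA)} = {in(p3,t2), pkg_at(p1,portA)}
  ∪ pre   = {in(p3,t2), pkg_at(p1,portA)} ∪ {in(p2,t2), truck_at(t2,portA)}
          = {in(p2,t2), in(p3,t2), pkg_at(p1,portA), truck_at(t2,portA)}

== RESULT ==
["in(p2,t2)", "in(p3,t2)", "pkg_at(p1,portA)", "truck_at(t2,portA)"]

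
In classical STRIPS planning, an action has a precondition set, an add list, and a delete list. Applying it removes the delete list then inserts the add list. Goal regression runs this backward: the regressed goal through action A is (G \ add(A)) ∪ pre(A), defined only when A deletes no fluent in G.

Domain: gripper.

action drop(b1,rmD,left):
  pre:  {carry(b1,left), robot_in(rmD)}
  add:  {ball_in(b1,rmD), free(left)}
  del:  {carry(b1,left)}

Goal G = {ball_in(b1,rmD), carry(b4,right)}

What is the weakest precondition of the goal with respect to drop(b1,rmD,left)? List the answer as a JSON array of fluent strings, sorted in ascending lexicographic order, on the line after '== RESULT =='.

Compute (G \ add) ∪ pre:
  G ∩ del = {}  (empty — regression defined)
  G \ add = {ball_in(b1,rmD), carry(b4,right)} \ {ball_in(b1,rmD), free(left)} = {carry(b4,right)}
  ∪ pre   = {carry(b4,right)} ∪ {carry(b1,left), robot_in(rmD)}
          = {carry(b1,left), carry(b4,right), robot_in(rmD)}

== RESULT ==
["carry(b1,left)", "carry(b4,right)", "robot_in(rmD)"]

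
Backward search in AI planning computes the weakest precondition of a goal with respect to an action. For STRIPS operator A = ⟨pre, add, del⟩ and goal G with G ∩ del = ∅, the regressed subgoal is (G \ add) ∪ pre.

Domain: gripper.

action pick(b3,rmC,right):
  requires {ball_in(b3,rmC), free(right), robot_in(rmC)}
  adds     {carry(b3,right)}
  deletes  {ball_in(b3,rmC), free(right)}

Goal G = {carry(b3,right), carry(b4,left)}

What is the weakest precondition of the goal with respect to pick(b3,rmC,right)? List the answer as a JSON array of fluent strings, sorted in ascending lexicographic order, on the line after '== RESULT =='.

Regress:
  G ∩ del = {}  (empty — regression defined)
  G \ add = {carry(b3,right), carry(b4,left)} \ {carry(b3,right)} = {carry(b4,left)}
  ∪ pre   = {carry(b4,left)} ∪ {ball_in(b3,rmC), free(right), robot_in(rmC)}
          = {ball_in(b3,rmC), carry(b4,left), free(right), robot_in(rmC)}

== RESULT ==
["ball_in(b3,rmC)", "carry(b4,left)", "free(right)", "robot_in(rmC)"]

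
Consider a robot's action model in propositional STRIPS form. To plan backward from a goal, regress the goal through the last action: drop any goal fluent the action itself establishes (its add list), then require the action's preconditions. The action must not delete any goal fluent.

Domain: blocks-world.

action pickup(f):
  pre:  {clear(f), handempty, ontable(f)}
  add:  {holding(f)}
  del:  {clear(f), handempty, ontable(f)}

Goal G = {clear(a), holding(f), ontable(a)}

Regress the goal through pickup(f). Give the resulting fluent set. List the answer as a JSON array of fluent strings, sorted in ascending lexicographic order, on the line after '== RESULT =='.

Compute (G \ add) ∪ pre:
  G ∩ del = {}  (empty — regression defined)
  G \ add = {clear(a), holding(f), ontable(a)} \ {holding(f)} = {clear(a), ontable(a)}
  ∪ pre   = {clear(a), ontable(a)} ∪ {clear(f), handempty, ontable(f)}
          = {clear(a), clear(f), handempty, ontable(a), ontable(f)}

== RESULT ==
["clear(a)", "clear(f)", "handempty", "ontable(a)", "ontable(f)"]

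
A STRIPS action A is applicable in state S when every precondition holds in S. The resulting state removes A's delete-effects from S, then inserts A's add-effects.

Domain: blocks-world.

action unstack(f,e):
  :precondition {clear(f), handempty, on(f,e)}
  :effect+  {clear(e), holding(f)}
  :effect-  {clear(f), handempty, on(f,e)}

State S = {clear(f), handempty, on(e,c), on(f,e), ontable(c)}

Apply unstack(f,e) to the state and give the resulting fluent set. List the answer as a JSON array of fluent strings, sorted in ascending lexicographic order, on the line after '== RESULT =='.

Compute (S \ del) ∪ add:
  pre ⊆ S: {clear(f), handempty, on(f,e)} ⊆ S  — applicable
  S \ del = {on(e,c), ontable(c)}
  ∪ add   = {clear(e), holding(f), on(e,c), ontable(c)}

== RESULT ==
["clear(e)", "holding(f)", "on(e,c)", "ontable(c)"]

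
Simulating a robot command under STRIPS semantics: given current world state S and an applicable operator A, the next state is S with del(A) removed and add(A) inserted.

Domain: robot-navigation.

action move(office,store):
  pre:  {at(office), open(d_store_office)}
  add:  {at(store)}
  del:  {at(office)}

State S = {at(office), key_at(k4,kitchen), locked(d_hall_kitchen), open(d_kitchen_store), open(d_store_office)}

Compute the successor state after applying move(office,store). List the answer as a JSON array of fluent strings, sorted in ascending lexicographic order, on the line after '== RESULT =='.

Compute (S \ del) ∪ add:
  pre ⊆ S: {at(office), open(d_store_office)} ⊆ S  — applicable
  S \ del = {key_at(k4,kitchen), locked(d_hall_kitchen), open(d_kitchen_store), open(d_store_office)}
  ∪ add   = {at(store), key_at(k4,kitchen), locked(d_hall_kitchen), open(d_kitchen_store), open(d_store_office)}

== RESULT ==
["at(store)", "key_at(k4,kitchen)", "locked(d_hall_kitchen)", "open(d_kitchen_store)", "open(d_store_office)"]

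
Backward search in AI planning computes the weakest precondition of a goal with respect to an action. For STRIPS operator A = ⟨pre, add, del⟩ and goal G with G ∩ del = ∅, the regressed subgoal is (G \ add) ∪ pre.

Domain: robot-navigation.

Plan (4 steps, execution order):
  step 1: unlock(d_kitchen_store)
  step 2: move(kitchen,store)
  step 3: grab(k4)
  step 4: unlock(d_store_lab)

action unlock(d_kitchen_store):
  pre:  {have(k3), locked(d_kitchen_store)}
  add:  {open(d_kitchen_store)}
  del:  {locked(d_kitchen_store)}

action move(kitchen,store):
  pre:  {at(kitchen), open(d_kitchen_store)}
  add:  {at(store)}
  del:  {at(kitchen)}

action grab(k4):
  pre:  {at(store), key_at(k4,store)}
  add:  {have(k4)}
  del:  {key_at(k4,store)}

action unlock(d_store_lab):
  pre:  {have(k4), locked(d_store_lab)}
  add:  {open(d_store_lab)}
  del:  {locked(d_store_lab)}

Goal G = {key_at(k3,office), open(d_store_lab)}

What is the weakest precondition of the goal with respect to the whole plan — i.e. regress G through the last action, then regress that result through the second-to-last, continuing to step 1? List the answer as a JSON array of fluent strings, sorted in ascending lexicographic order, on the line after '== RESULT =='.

Work backward from the goal:
  through step 4 (unlock(d_store_lab)): drop {open(d_store_lab)}, keep {key_at(k3,office)}, require {have(k4), locked(d_store_lab)}
    → {have(k4), key_at(k3,office), locked(d_store_lab)}
  through step 3 (grab(k4)): drop {have(k4)}, keep {key_at(k3,office), locked(d_store_lab)}, require {at(store), key_at(k4,store)}
    → {at(store), key_at(k3,office), key_at(k4,store), locked(d_store_lab)}
  through step 2 (move(kitchen,store)): drop {at(store)}, keep {key_at(k3,office), key_at(k4,store), locked(d_store_lab)}, require {at(kitchen), open(d_kitchen_store)}
    → {at(kitchen), key_at(k3,office), key_at(k4,store), locked(d_store_lab), open(d_kitchen_store)}
  through step 1 (unlock(d_kitchen_store)): drop {open(d_kitchen_store)}, keep {at(kitchen), key_at(k3,office), key_at(k4,store), locked(d_store_lab)}, require {have(k3), locked(d_kitchen_store)}
    → {at(kitchen), have(k3), key_at(k3,office), key_at(k4,store), locked(d_kitchen_store), locked(d_store_lab)}

== RESULT ==
["at(kitchen)", "have(k3)", "key_at(k3,office)", "key_at(k4,store)", "locked(d_kitchen_store)", "locked(d_store_lab)"]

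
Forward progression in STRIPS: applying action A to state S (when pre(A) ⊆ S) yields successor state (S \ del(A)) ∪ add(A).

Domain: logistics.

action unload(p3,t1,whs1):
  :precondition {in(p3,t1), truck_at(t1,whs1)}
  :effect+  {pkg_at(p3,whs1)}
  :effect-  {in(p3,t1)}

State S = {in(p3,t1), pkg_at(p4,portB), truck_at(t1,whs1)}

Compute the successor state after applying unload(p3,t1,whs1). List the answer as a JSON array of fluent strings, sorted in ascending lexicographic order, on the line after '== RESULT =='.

Compute (S \ del) ∪ add:
  pre ⊆ S: {in(p3,t1), truck_at(t1,whs1)} ⊆ S  — applicable
  S \ del = {pkg_at(p4,portB), truck_at(t1,whs1)}
  ∪ add   = {pkg_at(p3,whs1), pkg_at(p4,portB), truck_at(t1,whs1)}

== RESULT ==
["pkg_at(p3,whs1)", "pkg_at(p4,portB)", "truck_at(t1,whs1)"]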